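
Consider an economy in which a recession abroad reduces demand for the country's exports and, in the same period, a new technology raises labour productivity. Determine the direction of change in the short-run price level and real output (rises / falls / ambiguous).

Price level: falls; output: ambiguous

The first event is a negative demand shock: AD shifts left, which by itself pushes P down and Y down.
The second is a favourable supply shock: SRAS shifts right, which by itself pushes P down and Y up.
Both shocks push P down, so P falls. The two shocks push Y in opposite directions, so the effect on Y is ambiguous.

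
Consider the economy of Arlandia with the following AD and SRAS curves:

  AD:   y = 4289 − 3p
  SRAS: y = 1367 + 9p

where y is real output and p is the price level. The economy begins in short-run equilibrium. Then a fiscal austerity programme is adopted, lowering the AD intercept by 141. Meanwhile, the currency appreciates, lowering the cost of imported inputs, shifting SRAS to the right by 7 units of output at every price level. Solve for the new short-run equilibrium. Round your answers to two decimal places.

p = 231.17, y = 3454.50

After both shocks: AD is y = 4148 − 3p and SRAS is y = 1374 + 9p.
Setting them equal: 2774 = 12p, so p = 231.17.
Substituting into AD, y = 3454.50.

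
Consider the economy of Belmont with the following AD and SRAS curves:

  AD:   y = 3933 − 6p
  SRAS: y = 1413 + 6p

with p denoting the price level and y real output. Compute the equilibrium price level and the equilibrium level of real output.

Set AD = SRAS: 3933 − 6p = 1413 + 6p, so 2520 = 12p and p = 210.
Then y = 3933 − 6·210 = 2673.

p = 210, y = 2673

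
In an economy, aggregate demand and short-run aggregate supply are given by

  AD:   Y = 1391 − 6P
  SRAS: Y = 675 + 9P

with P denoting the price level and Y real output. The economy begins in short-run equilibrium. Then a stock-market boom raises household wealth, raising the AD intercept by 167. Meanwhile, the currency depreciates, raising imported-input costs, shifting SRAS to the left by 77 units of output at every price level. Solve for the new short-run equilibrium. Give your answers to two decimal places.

After both shocks: AD is Y = 1558 − 6P and SRAS is Y = 598 + 9P.
Setting them equal: 960 = 15P, so P = 64.00.
Substituting into AD, Y = 1174.00.

P = 64.00, Y = 1174.00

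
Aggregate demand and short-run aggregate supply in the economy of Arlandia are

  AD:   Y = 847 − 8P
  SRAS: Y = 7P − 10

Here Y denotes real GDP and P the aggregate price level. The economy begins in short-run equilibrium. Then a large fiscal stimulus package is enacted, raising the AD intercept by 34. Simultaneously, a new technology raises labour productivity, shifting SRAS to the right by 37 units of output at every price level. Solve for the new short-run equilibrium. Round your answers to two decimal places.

After both shocks: AD is Y = 881 − 8P and SRAS is Y = 27 + 7P.
Setting them equal: 854 = 15P, so P = 56.93.
Substituting into AD, Y = 425.53.

P = 56.93, Y = 425.53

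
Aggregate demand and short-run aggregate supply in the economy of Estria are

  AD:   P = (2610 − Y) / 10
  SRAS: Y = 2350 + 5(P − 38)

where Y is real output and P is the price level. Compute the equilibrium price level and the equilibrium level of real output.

Write SRAS as Y = 2350 + 5P − 190 = 2160 + 5P.
Rearrange AD to Y = 2610 − 10P.
Set AD = SRAS: 2610 − 10P = 2160 + 5P, so 450 = 15P and P = 30.
Then Y = 2610 − 10·30 = 2310.

P = 30, Y = 2310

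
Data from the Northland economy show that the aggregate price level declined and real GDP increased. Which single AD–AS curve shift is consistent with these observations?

P fell and Y rose. An AD shift moves P and Y in the same direction; an SRAS shift moves them in opposite directions.
Here P and Y moved in opposite directions, so the SRAS curve shifted.
Since Y rose, SRAS shifted right.

SRAS shifted right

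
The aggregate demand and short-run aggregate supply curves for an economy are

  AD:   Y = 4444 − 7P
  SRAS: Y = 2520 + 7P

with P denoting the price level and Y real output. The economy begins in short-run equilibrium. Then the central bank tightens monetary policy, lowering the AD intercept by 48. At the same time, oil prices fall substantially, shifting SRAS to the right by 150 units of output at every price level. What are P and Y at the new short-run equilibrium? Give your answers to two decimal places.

After both shocks: AD is Y = 4396 − 7P and SRAS is Y = 2670 + 7P.
Setting them equal: 1726 = 14P, so P = 123.29.
Substituting into AD, Y = 3533.00.

P = 123.29, Y = 3533.00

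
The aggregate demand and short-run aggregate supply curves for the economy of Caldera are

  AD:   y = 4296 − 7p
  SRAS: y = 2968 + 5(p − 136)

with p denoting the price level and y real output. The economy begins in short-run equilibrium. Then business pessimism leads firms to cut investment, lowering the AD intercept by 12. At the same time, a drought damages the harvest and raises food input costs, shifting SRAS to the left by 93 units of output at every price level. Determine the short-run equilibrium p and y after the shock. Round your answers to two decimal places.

p = 174.08, y = 3065.42

After both shocks: AD is y = 4284 − 7p and SRAS is y = 2195 + 5p.
Setting them equal: 2089 = 12p, so p = 174.08.
Substituting into AD, y = 3065.42.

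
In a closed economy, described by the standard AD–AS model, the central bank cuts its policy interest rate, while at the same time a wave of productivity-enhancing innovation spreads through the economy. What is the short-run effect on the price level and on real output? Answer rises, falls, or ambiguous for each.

Price level: ambiguous; output: rises

The first event is a positive demand shock: AD shifts right, which by itself pushes P up and Y up.
The second is a favourable supply shock: SRAS shifts right, which by itself pushes P down and Y up.
The two shocks push P in opposite directions, so the effect on P is ambiguous. Both shocks push Y up, so Y rises.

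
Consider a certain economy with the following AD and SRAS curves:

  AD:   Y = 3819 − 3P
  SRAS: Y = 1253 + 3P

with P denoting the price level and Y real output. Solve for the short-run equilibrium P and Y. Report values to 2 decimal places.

P = 427.67, Y = 2536.00

Set AD = SRAS: 3819 − 3P = 1253 + 3P, so 2566 = 6P and P = 427.67.
Substituting into AD, Y = 3819 − 3P = 2536.00.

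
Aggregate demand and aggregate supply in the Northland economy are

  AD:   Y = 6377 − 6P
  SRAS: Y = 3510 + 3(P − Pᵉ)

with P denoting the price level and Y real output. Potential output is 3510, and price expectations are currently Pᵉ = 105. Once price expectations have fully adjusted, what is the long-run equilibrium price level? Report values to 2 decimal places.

Long-run P = 477.83

Short run: with Pᵉ = 105, SRAS is Y = 3195 + 3P. Setting AD = SRAS gives 3182 = 9P, so P = 353.56 and Y = 6377 − 6P = 4255.67.
Output 4255.67 is above potential 3510, so over time expected prices rise and SRAS shifts left until Y returns to 3510.
Long run: Y = 3510 on the AD curve gives 3510 = 6377 − 6P, so P = 477.83.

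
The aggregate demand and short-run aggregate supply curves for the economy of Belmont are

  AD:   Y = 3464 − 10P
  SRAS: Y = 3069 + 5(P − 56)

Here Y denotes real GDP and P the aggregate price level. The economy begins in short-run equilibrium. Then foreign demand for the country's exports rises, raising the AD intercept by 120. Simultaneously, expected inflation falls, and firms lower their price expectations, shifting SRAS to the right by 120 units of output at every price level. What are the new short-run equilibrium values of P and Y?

P = 45, Y = 3134

After both shocks: AD is Y = 3584 − 10P and SRAS is Y = 2909 + 5P.
Setting them equal: 675 = 15P, so P = 45.
Y = 3584 − 10·45 = 3134.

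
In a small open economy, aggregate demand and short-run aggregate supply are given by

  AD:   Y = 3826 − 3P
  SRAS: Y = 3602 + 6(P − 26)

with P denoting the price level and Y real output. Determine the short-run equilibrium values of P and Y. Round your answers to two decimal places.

Write SRAS as Y = 3602 + 6P − 156 = 3446 + 6P.
Set AD = SRAS: 3826 − 3P = 3446 + 6P, so 380 = 9P and P = 42.22.
Substituting into AD, Y = 3826 − 3P = 3699.33.

P = 42.22, Y = 3699.33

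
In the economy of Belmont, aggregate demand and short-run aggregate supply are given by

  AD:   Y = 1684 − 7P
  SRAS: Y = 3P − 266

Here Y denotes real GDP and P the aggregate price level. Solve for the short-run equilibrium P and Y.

P = 195, Y = 319

Set AD = SRAS: 1684 − 7P = 3P − 266, so 1950 = 10P and P = 195.
Then Y = 1684 − 7·195 = 319.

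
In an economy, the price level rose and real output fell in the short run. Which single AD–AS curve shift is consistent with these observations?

P rose and Y fell. An AD shift moves P and Y in the same direction; an SRAS shift moves them in opposite directions.
Here P and Y moved in opposite directions, so the SRAS curve shifted.
Since Y fell, SRAS shifted left.

SRAS shifted left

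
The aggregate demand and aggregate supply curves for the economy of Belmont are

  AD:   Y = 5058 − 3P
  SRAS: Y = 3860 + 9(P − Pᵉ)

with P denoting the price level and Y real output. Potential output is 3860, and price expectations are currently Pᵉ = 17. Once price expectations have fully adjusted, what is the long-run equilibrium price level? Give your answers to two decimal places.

Long-run P = 399.33

Short run: with Pᵉ = 17, SRAS is Y = 3707 + 9P. Setting AD = SRAS gives 1351 = 12P, so P = 112.58 and Y = 5058 − 3P = 4720.25.
Output 4720.25 is above potential 3860, so over time expected prices rise and SRAS shifts left until Y returns to 3860.
Long run: Y = 3860 on the AD curve gives 3860 = 5058 − 3P, so P = 399.33.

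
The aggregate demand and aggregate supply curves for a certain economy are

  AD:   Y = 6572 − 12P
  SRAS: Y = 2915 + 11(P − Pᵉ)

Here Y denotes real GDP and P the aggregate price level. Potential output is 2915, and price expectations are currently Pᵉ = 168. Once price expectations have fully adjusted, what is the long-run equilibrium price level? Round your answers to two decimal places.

Short run: with Pᵉ = 168, SRAS is Y = 1067 + 11P. Setting AD = SRAS gives 5505 = 23P, so P = 239.35 and Y = 6572 − 12P = 3699.83.
Output 3699.83 is above potential 2915, so over time expected prices rise and SRAS shifts left until Y returns to 2915.
Long run: Y = 2915 on the AD curve gives 2915 = 6572 − 12P, so P = 304.75.

Long-run P = 304.75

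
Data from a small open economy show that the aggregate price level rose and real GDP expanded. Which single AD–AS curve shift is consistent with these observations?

AD shifted right

P rose and Y rose. An AD shift moves P and Y in the same direction; an SRAS shift moves them in opposite directions.
Here P and Y moved in the same direction, so the AD curve shifted.
Since Y rose, AD shifted right.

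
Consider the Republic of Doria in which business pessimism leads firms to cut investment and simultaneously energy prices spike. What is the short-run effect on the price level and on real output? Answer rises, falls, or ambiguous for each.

Price level: ambiguous; output: falls

The first event is a negative demand shock: AD shifts left, which by itself pushes P down and Y down.
The second is an adverse supply shock: SRAS shifts left, which by itself pushes P up and Y down.
The two shocks push P in opposite directions, so the effect on P is ambiguous. Both shocks push Y down, so Y falls.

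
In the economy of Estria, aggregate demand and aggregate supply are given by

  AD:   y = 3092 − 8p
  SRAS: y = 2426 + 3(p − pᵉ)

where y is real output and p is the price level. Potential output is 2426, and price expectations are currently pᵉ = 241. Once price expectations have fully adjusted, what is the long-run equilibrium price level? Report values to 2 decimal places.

Long-run p = 83.25

Short run: with pᵉ = 241, SRAS is y = 1703 + 3p. Setting AD = SRAS gives 1389 = 11p, so p = 126.27 and y = 3092 − 8p = 2081.82.
Output 2081.82 is below potential 2426, so over time expected prices fall and SRAS shifts right until y returns to 2426.
Long run: y = 2426 on the AD curve gives 2426 = 3092 − 8p, so p = 83.25.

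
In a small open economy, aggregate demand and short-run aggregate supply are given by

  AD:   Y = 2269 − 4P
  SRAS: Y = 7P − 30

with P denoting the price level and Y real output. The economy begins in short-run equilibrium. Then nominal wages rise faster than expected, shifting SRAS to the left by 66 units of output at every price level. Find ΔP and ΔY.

ΔP = +6, ΔY = -24

This is a negative supply shock: SRAS shifts left.
New SRAS: Y = 7P − 96.
Set AD = SRAS: 2269 − 4P = 7P − 96, so 2365 = 11P and P = 215.
Y = 2269 − 4·215 = 1409.
Initially P = 209, Y = 1433, so ΔP = +6 and ΔY = -24.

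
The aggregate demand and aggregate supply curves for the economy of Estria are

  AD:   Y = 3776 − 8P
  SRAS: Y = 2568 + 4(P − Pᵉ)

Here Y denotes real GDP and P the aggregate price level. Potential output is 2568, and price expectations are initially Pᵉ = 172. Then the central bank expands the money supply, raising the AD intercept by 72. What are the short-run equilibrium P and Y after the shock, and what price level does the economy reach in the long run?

Short run: P = 164, Y = 2536. Long run: P = 160.

AD shifts right: new AD is Y = 3848 − 8P. With Pᵉ = 172, SRAS is Y = 1880 + 4P.
Short run: 3848 − 8P = 1880 + 4P gives 1968 = 12P, so P = 164 and Y = 3848 − 8·164 = 2536.
Y = 2536 is below potential 2568; expectations adjust and SRAS shifts right until Y = 2568.
Long run: on the new AD curve, 2568 = 3848 − 8P gives P = 160.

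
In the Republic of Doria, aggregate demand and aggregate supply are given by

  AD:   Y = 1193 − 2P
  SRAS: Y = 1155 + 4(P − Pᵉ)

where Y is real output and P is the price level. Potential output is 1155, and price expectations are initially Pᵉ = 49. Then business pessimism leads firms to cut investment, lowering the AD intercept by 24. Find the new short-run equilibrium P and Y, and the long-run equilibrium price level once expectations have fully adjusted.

AD shifts left: new AD is Y = 1169 − 2P. With Pᵉ = 49, SRAS is Y = 959 + 4P.
Short run: 1169 − 2P = 959 + 4P gives 210 = 6P, so P = 35 and Y = 1169 − 2·35 = 1099.
Y = 1099 is below potential 1155; expectations adjust and SRAS shifts right until Y = 1155.
Long run: on the new AD curve, 1155 = 1169 − 2P gives P = 7.

Short run: P = 35, Y = 1099. Long run: P = 7.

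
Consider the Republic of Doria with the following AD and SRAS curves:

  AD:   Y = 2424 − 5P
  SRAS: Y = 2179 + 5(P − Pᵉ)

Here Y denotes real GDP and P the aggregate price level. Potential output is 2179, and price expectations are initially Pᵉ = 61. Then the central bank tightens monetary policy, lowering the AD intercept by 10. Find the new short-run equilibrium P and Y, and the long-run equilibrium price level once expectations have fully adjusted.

Short run: P = 54, Y = 2144. Long run: P = 47.

AD shifts left: new AD is Y = 2414 − 5P. With Pᵉ = 61, SRAS is Y = 1874 + 5P.
Short run: 2414 − 5P = 1874 + 5P gives 540 = 10P, so P = 54 and Y = 2414 − 5·54 = 2144.
Y = 2144 is below potential 2179; expectations adjust and SRAS shifts right until Y = 2179.
Long run: on the new AD curve, 2179 = 2414 − 5P gives P = 47.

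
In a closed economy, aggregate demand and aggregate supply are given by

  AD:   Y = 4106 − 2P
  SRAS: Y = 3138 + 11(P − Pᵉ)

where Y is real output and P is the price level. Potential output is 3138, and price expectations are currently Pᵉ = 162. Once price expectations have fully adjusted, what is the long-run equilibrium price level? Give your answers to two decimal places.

Long-run P = 484.00

Short run: with Pᵉ = 162, SRAS is Y = 1356 + 11P. Setting AD = SRAS gives 2750 = 13P, so P = 211.54 and Y = 4106 − 2P = 3682.92.
Output 3682.92 is above potential 3138, so over time expected prices rise and SRAS shifts left until Y returns to 3138.
Long run: Y = 3138 on the AD curve gives 3138 = 4106 − 2P, so P = 484.00.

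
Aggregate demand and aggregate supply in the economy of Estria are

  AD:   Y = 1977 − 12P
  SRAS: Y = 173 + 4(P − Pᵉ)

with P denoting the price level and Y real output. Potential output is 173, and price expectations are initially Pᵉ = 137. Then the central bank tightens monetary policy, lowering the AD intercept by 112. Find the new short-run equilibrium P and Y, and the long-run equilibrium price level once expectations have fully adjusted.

Short run: P = 140, Y = 185. Long run: P = 141.

AD shifts left: new AD is Y = 1865 − 12P. With Pᵉ = 137, SRAS is Y = 4P − 375.
Short run: 1865 − 12P = 4P − 375 gives 2240 = 16P, so P = 140 and Y = 1865 − 12·140 = 185.
Y = 185 is above potential 173; expectations adjust and SRAS shifts left until Y = 173.
Long run: on the new AD curve, 173 = 1865 − 12P gives P = 141.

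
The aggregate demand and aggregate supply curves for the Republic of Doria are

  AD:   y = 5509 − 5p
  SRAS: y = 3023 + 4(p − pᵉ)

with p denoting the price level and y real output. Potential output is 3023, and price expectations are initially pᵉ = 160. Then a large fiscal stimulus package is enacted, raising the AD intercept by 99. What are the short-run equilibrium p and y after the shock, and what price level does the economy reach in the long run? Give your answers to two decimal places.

Short run: p = 358.33, y = 3816.33. Long run: p = 517.00.

AD shifts right: new AD is y = 5608 − 5p. With pᵉ = 160, SRAS is y = 2383 + 4p.
Short run: 5608 − 5p = 2383 + 4p gives 3225 = 9p, so p = 358.33 and y = 5608 − 5p = 3816.33.
y = 3816.33 is above potential 3023; expectations adjust and SRAS shifts left until y = 3023.
Long run: on the new AD curve, 3023 = 5608 − 5p gives p = 517.00.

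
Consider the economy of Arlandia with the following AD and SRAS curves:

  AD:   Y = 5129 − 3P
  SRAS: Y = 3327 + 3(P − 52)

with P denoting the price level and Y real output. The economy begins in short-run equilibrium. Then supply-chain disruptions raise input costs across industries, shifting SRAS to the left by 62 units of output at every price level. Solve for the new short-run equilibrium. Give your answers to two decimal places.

This is a negative supply shock: SRAS shifts left.
New SRAS: Y = 3109 + 3P.
Set AD = SRAS: 5129 − 3P = 3109 + 3P, so 2020 = 6P and P = 336.67.
Substituting into AD, Y = 4119.00.

P = 336.67, Y = 4119.00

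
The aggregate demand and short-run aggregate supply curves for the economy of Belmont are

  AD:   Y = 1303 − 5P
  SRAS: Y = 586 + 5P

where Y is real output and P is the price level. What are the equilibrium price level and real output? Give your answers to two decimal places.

P = 71.70, Y = 944.50

Set AD = SRAS: 1303 − 5P = 586 + 5P, so 717 = 10P and P = 71.70.
Substituting into AD, Y = 1303 − 5P = 944.50.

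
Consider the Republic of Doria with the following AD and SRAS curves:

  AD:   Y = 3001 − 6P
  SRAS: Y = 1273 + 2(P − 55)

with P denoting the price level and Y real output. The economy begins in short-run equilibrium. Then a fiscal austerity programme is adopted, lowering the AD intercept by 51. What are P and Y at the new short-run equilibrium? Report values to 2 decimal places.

P = 223.38, Y = 1609.75

This is a negative demand shock: AD shifts left.
New AD: Y = 2950 − 6P.
SRAS can be written Y = 1163 + 2P.
Set AD = SRAS: 2950 − 6P = 1163 + 2P, so 1787 = 8P and P = 223.38.
Substituting into AD, Y = 1609.75.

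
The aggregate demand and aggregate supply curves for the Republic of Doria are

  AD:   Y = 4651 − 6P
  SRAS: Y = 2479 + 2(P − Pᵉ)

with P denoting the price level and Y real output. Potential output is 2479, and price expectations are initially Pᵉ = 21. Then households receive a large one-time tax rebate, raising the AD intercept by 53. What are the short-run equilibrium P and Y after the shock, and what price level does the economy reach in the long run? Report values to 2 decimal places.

Short run: P = 283.38, Y = 3003.75. Long run: P = 370.83.

AD shifts right: new AD is Y = 4704 − 6P. With Pᵉ = 21, SRAS is Y = 2437 + 2P.
Short run: 4704 − 6P = 2437 + 2P gives 2267 = 8P, so P = 283.38 and Y = 4704 − 6P = 3003.75.
Y = 3003.75 is above potential 2479; expectations adjust and SRAS shifts left until Y = 2479.
Long run: on the new AD curve, 2479 = 4704 − 6P gives P = 370.83.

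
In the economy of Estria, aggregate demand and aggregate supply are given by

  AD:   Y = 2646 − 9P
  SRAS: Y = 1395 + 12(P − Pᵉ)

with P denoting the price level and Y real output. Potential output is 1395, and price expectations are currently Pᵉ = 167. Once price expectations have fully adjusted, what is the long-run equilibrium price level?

Long-run P = 139

Short run: with Pᵉ = 167, SRAS is Y = 12P − 609. Setting AD = SRAS gives 3255 = 21P, so P = 155 and Y = 2646 − 9·155 = 1251.
Output 1251 is below potential 1395, so over time expected prices fall and SRAS shifts right until Y returns to 1395.
Long run: Y = 1395 on the AD curve gives 1395 = 2646 − 9P, so P = 139.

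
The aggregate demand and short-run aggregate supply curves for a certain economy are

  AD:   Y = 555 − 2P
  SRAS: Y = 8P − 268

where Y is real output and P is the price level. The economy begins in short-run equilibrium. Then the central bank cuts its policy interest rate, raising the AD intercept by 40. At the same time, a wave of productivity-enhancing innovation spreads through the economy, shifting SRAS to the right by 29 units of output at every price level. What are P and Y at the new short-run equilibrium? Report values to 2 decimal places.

After both shocks: AD is Y = 595 − 2P and SRAS is Y = 8P − 239.
Setting them equal: 834 = 10P, so P = 83.40.
Substituting into AD, Y = 428.20.

P = 83.40, Y = 428.20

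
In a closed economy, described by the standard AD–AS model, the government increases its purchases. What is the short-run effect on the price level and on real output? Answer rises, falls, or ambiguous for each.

Price level: rises; output: rises

This is a positive demand shock: AD shifts right.
Moving along the upward-sloping SRAS curve, P rises and Y rises.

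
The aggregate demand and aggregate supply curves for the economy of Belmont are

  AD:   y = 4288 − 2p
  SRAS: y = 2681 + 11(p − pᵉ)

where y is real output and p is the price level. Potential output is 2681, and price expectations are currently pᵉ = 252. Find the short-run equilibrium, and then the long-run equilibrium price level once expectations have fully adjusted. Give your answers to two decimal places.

Short run: with pᵉ = 252, SRAS is y = 11p − 91. Setting AD = SRAS gives 4379 = 13p, so p = 336.85 and y = 4288 − 2p = 3614.31.
Output 3614.31 is above potential 2681, so over time expected prices rise and SRAS shifts left until y returns to 2681.
Long run: y = 2681 on the AD curve gives 2681 = 4288 − 2p, so p = 803.50.

Short run: p = 336.85, y = 3614.31. Long run: p = 803.50.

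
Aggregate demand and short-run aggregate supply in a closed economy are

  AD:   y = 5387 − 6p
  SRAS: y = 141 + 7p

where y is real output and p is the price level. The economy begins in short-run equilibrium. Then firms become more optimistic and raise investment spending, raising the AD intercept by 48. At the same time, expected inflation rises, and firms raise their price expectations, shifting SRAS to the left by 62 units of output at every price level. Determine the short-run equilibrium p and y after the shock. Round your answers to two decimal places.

After both shocks: AD is y = 5435 − 6p and SRAS is y = 79 + 7p.
Setting them equal: 5356 = 13p, so p = 412.00.
Substituting into AD, y = 2963.00.

p = 412.00, y = 2963.00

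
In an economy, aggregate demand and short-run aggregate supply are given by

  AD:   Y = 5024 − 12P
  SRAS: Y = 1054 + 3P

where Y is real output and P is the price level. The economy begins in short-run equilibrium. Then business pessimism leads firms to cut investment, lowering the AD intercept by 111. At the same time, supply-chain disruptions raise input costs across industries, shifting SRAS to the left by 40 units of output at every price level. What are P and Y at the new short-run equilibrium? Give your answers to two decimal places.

After both shocks: AD is Y = 4913 − 12P and SRAS is Y = 1014 + 3P.
Setting them equal: 3899 = 15P, so P = 259.93.
Substituting into AD, Y = 1793.80.

P = 259.93, Y = 1793.80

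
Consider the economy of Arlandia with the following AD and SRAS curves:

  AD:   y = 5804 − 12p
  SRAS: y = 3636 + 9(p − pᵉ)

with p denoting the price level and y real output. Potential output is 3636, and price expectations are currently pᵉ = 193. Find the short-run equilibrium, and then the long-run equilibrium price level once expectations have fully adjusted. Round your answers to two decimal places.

Short run: p = 185.95, y = 3572.57. Long run: p = 180.67.

Short run: with pᵉ = 193, SRAS is y = 1899 + 9p. Setting AD = SRAS gives 3905 = 21p, so p = 185.95 and y = 5804 − 12p = 3572.57.
Output 3572.57 is below potential 3636, so over time expected prices fall and SRAS shifts right until y returns to 3636.
Long run: y = 3636 on the AD curve gives 3636 = 5804 − 12p, so p = 180.67.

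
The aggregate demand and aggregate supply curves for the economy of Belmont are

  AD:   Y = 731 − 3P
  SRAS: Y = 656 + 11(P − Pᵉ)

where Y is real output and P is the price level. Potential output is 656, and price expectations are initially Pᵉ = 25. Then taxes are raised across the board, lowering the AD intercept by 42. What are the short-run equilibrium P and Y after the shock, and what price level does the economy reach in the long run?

Short run: P = 22, Y = 623. Long run: P = 11.

AD shifts left: new AD is Y = 689 − 3P. With Pᵉ = 25, SRAS is Y = 381 + 11P.
Short run: 689 − 3P = 381 + 11P gives 308 = 14P, so P = 22 and Y = 689 − 3·22 = 623.
Y = 623 is below potential 656; expectations adjust and SRAS shifts right until Y = 656.
Long run: on the new AD curve, 656 = 689 − 3P gives P = 11.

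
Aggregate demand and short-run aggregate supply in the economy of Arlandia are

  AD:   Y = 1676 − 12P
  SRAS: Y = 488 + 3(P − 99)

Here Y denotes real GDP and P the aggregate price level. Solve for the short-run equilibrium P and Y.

P = 99, Y = 488

Write SRAS as Y = 488 + 3P − 297 = 191 + 3P.
Set AD = SRAS: 1676 − 12P = 191 + 3P, so 1485 = 15P and P = 99.
Then Y = 1676 − 12·99 = 488.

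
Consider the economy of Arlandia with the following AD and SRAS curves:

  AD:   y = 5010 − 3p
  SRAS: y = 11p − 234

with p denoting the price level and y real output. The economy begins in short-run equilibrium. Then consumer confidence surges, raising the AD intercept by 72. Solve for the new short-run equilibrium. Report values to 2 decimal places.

p = 379.71, y = 3942.86

This is a positive demand shock: AD shifts right.
New AD: y = 5082 − 3p.
Set AD = SRAS: 5082 − 3p = 11p − 234, so 5316 = 14p and p = 379.71.
Substituting into AD, y = 3942.86.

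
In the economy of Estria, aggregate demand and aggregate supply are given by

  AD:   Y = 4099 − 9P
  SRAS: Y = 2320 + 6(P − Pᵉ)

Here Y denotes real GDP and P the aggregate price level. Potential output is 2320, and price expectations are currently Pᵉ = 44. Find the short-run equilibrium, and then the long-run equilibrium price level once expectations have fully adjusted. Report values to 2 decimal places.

Short run: P = 136.20, Y = 2873.20. Long run: P = 197.67.

Short run: with Pᵉ = 44, SRAS is Y = 2056 + 6P. Setting AD = SRAS gives 2043 = 15P, so P = 136.20 and Y = 4099 − 9P = 2873.20.
Output 2873.20 is above potential 2320, so over time expected prices rise and SRAS shifts left until Y returns to 2320.
Long run: Y = 2320 on the AD curve gives 2320 = 4099 − 9P, so P = 197.67.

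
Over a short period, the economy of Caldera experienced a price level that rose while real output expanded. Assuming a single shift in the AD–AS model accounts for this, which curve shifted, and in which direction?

AD shifted right

P rose and Y rose. An AD shift moves P and Y in the same direction; an SRAS shift moves them in opposite directions.
Here P and Y moved in the same direction, so the AD curve shifted.
Since Y rose, AD shifted right.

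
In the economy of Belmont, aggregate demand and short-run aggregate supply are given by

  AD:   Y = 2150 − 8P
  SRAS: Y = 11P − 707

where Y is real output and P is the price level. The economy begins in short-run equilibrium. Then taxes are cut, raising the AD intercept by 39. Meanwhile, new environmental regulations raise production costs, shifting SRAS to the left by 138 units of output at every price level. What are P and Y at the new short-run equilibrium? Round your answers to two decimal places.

After both shocks: AD is Y = 2189 − 8P and SRAS is Y = 11P − 845.
Setting them equal: 3034 = 19P, so P = 159.68.
Substituting into AD, Y = 911.53.

P = 159.68, Y = 911.53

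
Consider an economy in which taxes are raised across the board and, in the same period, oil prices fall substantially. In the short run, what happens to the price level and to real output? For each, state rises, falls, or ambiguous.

Price level: falls; output: ambiguous

The first event is a negative demand shock: AD shifts left, which by itself pushes P down and Y down.
The second is a favourable supply shock: SRAS shifts right, which by itself pushes P down and Y up.
Both shocks push P down, so P falls. The two shocks push Y in opposite directions, so the effect on Y is ambiguous.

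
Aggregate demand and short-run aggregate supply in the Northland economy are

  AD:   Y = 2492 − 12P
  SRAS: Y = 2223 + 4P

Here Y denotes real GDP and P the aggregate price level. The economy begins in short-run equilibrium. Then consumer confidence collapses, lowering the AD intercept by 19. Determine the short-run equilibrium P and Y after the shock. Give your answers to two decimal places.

P = 15.63, Y = 2285.50

This is a negative demand shock: AD shifts left.
New AD: Y = 2473 − 12P.
Set AD = SRAS: 2473 − 12P = 2223 + 4P, so 250 = 16P and P = 15.63.
Substituting into AD, Y = 2285.50.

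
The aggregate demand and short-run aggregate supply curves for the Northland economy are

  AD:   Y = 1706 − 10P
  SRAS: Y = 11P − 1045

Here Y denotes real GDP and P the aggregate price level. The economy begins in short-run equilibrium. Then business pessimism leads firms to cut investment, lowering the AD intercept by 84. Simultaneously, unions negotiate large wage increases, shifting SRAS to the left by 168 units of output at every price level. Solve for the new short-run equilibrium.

After both shocks: AD is Y = 1622 − 10P and SRAS is Y = 11P − 1213.
Setting them equal: 2835 = 21P, so P = 135.
Y = 1622 − 10·135 = 272.

P = 135, Y = 272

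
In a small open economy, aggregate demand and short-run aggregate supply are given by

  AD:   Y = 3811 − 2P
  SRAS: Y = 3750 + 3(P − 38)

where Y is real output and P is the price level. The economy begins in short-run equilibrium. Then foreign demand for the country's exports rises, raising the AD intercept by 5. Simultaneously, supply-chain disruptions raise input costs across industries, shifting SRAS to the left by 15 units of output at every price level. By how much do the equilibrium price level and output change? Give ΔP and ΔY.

After both shocks: AD is Y = 3816 − 2P and SRAS is Y = 3621 + 3P.
Setting them equal: 195 = 5P, so P = 39.
Y = 3816 − 2·39 = 3738.
Initially P = 35, Y = 3741, so ΔP = +4 and ΔY = -3.

ΔP = +4, ΔY = -3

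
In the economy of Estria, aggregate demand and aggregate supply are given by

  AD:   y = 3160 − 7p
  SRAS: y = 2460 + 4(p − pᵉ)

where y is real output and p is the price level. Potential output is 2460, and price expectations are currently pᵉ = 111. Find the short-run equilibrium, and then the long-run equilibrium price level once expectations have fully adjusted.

Short run: with pᵉ = 111, SRAS is y = 2016 + 4p. Setting AD = SRAS gives 1144 = 11p, so p = 104 and y = 3160 − 7·104 = 2432.
Output 2432 is below potential 2460, so over time expected prices fall and SRAS shifts right until y returns to 2460.
Long run: y = 2460 on the AD curve gives 2460 = 3160 − 7p, so p = 100.

Short run: p = 104, y = 2432. Long run: p = 100.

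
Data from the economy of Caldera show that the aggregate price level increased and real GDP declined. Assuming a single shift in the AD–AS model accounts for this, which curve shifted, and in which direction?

P rose and Y fell. An AD shift moves P and Y in the same direction; an SRAS shift moves them in opposite directions.
Here P and Y moved in opposite directions, so the SRAS curve shifted.
Since Y fell, SRAS shifted left.

SRAS shifted left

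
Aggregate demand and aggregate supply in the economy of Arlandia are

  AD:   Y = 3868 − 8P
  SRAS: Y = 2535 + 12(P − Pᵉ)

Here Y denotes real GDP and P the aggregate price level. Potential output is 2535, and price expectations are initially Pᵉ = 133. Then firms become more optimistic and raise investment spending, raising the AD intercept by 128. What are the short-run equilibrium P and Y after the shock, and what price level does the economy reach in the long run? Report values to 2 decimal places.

Short run: P = 152.85, Y = 2773.20. Long run: P = 182.63.

AD shifts right: new AD is Y = 3996 − 8P. With Pᵉ = 133, SRAS is Y = 939 + 12P.
Short run: 3996 − 8P = 939 + 12P gives 3057 = 20P, so P = 152.85 and Y = 3996 − 8P = 2773.20.
Y = 2773.20 is above potential 2535; expectations adjust and SRAS shifts left until Y = 2535.
Long run: on the new AD curve, 2535 = 3996 − 8P gives P = 182.63.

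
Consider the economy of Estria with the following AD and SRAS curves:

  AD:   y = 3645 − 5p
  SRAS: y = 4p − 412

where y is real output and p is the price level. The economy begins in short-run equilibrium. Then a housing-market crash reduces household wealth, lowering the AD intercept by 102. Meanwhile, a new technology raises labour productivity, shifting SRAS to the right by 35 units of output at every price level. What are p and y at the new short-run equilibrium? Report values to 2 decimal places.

After both shocks: AD is y = 3543 − 5p and SRAS is y = 4p − 377.
Setting them equal: 3920 = 9p, so p = 435.56.
Substituting into AD, y = 1365.22.

p = 435.56, y = 1365.22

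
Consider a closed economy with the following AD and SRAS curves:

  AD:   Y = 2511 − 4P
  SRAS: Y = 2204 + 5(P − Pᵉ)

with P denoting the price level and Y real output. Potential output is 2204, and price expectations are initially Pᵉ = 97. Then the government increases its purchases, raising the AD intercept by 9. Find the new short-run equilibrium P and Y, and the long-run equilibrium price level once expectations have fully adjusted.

AD shifts right: new AD is Y = 2520 − 4P. With Pᵉ = 97, SRAS is Y = 1719 + 5P.
Short run: 2520 − 4P = 1719 + 5P gives 801 = 9P, so P = 89 and Y = 2520 − 4·89 = 2164.
Y = 2164 is below potential 2204; expectations adjust and SRAS shifts right until Y = 2204.
Long run: on the new AD curve, 2204 = 2520 − 4P gives P = 79.

Short run: P = 89, Y = 2164. Long run: P = 79.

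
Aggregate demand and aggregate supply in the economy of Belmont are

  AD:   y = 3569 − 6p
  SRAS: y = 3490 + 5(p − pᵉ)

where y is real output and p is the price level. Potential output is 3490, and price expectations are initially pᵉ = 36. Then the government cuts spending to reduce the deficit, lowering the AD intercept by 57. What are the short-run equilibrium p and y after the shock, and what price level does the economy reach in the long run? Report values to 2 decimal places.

Short run: p = 18.36, y = 3401.82. Long run: p = 3.67.

AD shifts left: new AD is y = 3512 − 6p. With pᵉ = 36, SRAS is y = 3310 + 5p.
Short run: 3512 − 6p = 3310 + 5p gives 202 = 11p, so p = 18.36 and y = 3512 − 6p = 3401.82.
y = 3401.82 is below potential 3490; expectations adjust and SRAS shifts right until y = 3490.
Long run: on the new AD curve, 3490 = 3512 − 6p gives p = 3.67.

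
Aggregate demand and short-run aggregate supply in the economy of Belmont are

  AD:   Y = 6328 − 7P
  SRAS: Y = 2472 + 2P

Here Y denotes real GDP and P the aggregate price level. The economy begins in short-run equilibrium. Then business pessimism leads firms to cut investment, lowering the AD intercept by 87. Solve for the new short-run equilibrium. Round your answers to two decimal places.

This is a negative demand shock: AD shifts left.
New AD: Y = 6241 − 7P.
Set AD = SRAS: 6241 − 7P = 2472 + 2P, so 3769 = 9P and P = 418.78.
Substituting into AD, Y = 3309.56.

P = 418.78, Y = 3309.56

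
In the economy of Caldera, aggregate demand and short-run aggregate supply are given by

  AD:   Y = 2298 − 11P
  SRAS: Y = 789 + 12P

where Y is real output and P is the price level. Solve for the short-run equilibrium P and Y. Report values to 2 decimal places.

P = 65.61, Y = 1576.30

Set AD = SRAS: 2298 − 11P = 789 + 12P, so 1509 = 23P and P = 65.61.
Substituting into AD, Y = 2298 − 11P = 1576.30.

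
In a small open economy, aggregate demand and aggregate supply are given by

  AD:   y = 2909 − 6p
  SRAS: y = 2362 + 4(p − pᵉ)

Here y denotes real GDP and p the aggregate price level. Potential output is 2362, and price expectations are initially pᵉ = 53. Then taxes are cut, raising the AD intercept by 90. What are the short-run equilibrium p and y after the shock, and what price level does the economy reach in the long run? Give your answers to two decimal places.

AD shifts right: new AD is y = 2999 − 6p. With pᵉ = 53, SRAS is y = 2150 + 4p.
Short run: 2999 − 6p = 2150 + 4p gives 849 = 10p, so p = 84.90 and y = 2999 − 6p = 2489.60.
y = 2489.60 is above potential 2362; expectations adjust and SRAS shifts left until y = 2362.
Long run: on the new AD curve, 2362 = 2999 − 6p gives p = 106.17.

Short run: p = 84.90, y = 2489.60. Long run: p = 106.17.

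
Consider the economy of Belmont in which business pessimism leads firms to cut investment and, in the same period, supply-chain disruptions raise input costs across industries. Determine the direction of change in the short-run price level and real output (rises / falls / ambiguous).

Price level: ambiguous; output: falls

The first event is a negative demand shock: AD shifts left, which by itself pushes P down and Y down.
The second is an adverse supply shock: SRAS shifts left, which by itself pushes P up and Y down.
The two shocks push P in opposite directions, so the effect on P is ambiguous. Both shocks push Y down, so Y falls.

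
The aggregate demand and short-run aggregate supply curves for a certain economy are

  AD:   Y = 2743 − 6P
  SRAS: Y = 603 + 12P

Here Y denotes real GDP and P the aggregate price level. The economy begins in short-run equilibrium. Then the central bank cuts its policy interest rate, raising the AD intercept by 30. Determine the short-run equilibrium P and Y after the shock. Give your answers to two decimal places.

P = 120.56, Y = 2049.67

This is a positive demand shock: AD shifts right.
New AD: Y = 2773 − 6P.
Set AD = SRAS: 2773 − 6P = 603 + 12P, so 2170 = 18P and P = 120.56.
Substituting into AD, Y = 2049.67.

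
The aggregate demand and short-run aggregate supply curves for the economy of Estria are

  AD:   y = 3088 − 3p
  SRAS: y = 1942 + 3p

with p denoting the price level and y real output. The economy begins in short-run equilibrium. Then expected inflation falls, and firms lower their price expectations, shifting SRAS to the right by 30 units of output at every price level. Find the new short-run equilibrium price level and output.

This is a positive supply shock: SRAS shifts right.
New SRAS: y = 1972 + 3p.
Set AD = SRAS: 3088 − 3p = 1972 + 3p, so 1116 = 6p and p = 186.
y = 3088 − 3·186 = 2530.

p = 186, y = 2530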